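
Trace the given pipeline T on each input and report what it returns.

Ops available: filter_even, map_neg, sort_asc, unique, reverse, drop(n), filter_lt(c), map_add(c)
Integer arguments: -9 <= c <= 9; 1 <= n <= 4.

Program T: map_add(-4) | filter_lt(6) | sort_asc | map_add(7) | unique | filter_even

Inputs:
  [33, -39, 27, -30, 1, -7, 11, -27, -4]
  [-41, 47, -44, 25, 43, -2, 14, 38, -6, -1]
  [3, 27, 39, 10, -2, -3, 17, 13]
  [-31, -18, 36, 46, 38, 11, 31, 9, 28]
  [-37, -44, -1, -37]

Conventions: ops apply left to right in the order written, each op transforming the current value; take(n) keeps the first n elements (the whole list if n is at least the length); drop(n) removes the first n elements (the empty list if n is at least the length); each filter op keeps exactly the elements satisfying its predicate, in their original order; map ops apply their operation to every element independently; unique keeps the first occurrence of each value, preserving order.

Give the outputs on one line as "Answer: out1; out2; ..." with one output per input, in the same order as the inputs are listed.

[-36, -24, -4, 4]; [-38, 2]; [0, 6]; [-28, 12]; [-34, 2]

Execution, op by op:
  [33, -39, 27, -30, 1, -7, 11, -27, -4] -> [29, -43, 23, -34, -3, -11, 7, -31, -8] -> [-43, -34, -3, -11, -31, -8] -> [-43, -34, -31, -11, -8, -3] -> [-36, -27, -24, -4, -1, 4] -> [-36, -27, -24, -4, -1, 4] -> [-36, -24, -4, 4]
  [-41, 47, -44, 25, 43, -2, 14, 38, -6, -1] -> [-45, 43, -48, 21, 39, -6, 10, 34, -10, -5] -> [-45, -48, -6, -10, -5] -> [-48, -45, -10, -6, -5] -> [-41, -38, -3, 1, 2] -> [-41, -38, -3, 1, 2] -> [-38, 2]
  [3, 27, 39, 10, -2, -3, 17, 13] -> [-1, 23, 35, 6, -6, -7, 13, 9] -> [-1, -6, -7] -> [-7, -6, -1] -> [0, 1, 6] -> [0, 1, 6] -> [0, 6]
  [-31, -18, 36, 46, 38, 11, 31, 9, 28] -> [-35, -22, 32, 42, 34, 7, 27, 5, 24] -> [-35, -22, 5] -> [-35, -22, 5] -> [-28, -15, 12] -> [-28, -15, 12] -> [-28, 12]
  [-37, -44, -1, -37] -> [-41, -48, -5, -41] -> [-41, -48, -5, -41] -> [-48, -41, -41, -5] -> [-41, -34, -34, 2] -> [-41, -34, 2] -> [-34, 2]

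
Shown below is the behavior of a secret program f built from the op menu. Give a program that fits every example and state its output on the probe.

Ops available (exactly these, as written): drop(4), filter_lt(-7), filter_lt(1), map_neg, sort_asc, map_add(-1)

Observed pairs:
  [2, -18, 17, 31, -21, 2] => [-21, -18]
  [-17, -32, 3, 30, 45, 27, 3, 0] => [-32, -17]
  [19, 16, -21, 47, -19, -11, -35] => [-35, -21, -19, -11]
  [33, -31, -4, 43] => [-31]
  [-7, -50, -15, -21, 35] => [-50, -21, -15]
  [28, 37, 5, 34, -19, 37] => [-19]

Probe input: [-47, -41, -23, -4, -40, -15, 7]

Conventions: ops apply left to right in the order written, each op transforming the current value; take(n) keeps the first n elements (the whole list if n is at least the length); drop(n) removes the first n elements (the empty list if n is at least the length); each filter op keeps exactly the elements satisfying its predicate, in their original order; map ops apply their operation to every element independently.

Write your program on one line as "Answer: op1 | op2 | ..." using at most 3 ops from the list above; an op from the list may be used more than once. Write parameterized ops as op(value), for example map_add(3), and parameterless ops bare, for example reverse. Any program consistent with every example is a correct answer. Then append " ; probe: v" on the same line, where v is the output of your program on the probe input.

filter_lt(-7) | sort_asc ; probe: [-47, -41, -40, -23, -15]

Check, running the answer program on each example:
  [2, -18, 17, 31, -21, 2] -> [-18, -21] -> [-21, -18]
  [-17, -32, 3, 30, 45, 27, 3, 0] -> [-17, -32] -> [-32, -17]
  [19, 16, -21, 47, -19, -11, -35] -> [-21, -19, -11, -35] -> [-35, -21, -19, -11]
  [33, -31, -4, 43] -> [-31] -> [-31]
  [-7, -50, -15, -21, 35] -> [-50, -15, -21] -> [-50, -21, -15]
  [28, 37, 5, 34, -19, 37] -> [-19] -> [-19]
  probe: [-47, -41, -23, -4, -40, -15, 7] -> [-47, -41, -23, -40, -15] -> [-47, -41, -40, -23, -15]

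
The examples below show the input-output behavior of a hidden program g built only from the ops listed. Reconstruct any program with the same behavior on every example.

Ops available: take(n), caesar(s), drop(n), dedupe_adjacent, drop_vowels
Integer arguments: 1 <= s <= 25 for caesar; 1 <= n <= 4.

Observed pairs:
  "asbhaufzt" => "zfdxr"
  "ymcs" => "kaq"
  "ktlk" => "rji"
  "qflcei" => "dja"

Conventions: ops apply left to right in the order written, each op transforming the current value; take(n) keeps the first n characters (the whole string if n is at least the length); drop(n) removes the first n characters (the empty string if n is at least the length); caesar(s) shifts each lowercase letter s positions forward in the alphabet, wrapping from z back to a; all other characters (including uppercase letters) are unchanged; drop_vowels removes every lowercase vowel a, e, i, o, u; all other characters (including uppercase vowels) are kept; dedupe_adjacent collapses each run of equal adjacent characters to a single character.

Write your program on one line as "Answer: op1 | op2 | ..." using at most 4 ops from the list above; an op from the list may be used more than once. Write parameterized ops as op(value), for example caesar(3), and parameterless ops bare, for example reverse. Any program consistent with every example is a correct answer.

drop_vowels | caesar(24) | drop(1)

Check, running the answer program on each example:
  "asbhaufzt" -> "sbhfzt" -> "qzfdxr" -> "zfdxr"
  "ymcs" -> "ymcs" -> "wkaq" -> "kaq"
  "ktlk" -> "ktlk" -> "irji" -> "rji"
  "qflcei" -> "qflc" -> "odja" -> "dja"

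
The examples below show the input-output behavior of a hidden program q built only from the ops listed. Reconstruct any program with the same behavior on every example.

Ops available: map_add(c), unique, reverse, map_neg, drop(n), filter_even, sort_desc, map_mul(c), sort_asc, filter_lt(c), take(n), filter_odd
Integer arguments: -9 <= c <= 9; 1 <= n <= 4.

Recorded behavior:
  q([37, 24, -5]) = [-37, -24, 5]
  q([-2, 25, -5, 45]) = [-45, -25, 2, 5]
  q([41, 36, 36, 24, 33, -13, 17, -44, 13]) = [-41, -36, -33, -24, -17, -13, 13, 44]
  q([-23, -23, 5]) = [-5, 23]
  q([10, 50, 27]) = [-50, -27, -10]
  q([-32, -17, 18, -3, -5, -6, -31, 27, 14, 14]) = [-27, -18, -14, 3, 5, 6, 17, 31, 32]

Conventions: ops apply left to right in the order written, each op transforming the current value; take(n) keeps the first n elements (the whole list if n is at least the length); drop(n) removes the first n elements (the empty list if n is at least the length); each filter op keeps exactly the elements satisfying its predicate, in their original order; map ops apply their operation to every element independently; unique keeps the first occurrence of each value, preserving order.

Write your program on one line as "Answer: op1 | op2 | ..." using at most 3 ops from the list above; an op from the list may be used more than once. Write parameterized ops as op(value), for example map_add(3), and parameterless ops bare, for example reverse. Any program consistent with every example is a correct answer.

unique | sort_desc | map_neg

Check, running the answer program on each example:
  [37, 24, -5] -> [37, 24, -5] -> [37, 24, -5] -> [-37, -24, 5]
  [-2, 25, -5, 45] -> [-2, 25, -5, 45] -> [45, 25, -2, -5] -> [-45, -25, 2, 5]
  [41, 36, 36, 24, 33, -13, 17, -44, 13] -> [41, 36, 24, 33, -13, 17, -44, 13] -> [41, 36, 33, 24, 17, 13, -13, -44] -> [-41, -36, -33, -24, -17, -13, 13, 44]
  [-23, -23, 5] -> [-23, 5] -> [5, -23] -> [-5, 23]
  [10, 50, 27] -> [10, 50, 27] -> [50, 27, 10] -> [-50, -27, -10]
  [-32, -17, 18, -3, -5, -6, -31, 27, 14, 14] -> [-32, -17, 18, -3, -5, -6, -31, 27, 14] -> [27, 18, 14, -3, -5, -6, -17, -31, -32] -> [-27, -18, -14, 3, 5, 6, 17, 31, 32]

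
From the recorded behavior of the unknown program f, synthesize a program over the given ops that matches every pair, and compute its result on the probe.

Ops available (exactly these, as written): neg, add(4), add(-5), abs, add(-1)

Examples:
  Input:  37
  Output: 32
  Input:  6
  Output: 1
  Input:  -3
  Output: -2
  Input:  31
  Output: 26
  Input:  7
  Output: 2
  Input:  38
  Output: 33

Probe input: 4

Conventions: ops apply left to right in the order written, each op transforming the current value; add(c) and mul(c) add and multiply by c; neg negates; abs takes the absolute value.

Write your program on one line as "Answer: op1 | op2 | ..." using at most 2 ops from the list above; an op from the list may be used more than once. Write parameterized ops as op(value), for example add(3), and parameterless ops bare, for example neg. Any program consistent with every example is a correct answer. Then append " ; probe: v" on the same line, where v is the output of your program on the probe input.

abs | add(-5) ; probe: -1

Check, running the answer program on each example:
  37 -> 37 -> 32
  6 -> 6 -> 1
  -3 -> 3 -> -2
  31 -> 31 -> 26
  7 -> 7 -> 2
  38 -> 38 -> 33
  probe: 4 -> 4 -> -1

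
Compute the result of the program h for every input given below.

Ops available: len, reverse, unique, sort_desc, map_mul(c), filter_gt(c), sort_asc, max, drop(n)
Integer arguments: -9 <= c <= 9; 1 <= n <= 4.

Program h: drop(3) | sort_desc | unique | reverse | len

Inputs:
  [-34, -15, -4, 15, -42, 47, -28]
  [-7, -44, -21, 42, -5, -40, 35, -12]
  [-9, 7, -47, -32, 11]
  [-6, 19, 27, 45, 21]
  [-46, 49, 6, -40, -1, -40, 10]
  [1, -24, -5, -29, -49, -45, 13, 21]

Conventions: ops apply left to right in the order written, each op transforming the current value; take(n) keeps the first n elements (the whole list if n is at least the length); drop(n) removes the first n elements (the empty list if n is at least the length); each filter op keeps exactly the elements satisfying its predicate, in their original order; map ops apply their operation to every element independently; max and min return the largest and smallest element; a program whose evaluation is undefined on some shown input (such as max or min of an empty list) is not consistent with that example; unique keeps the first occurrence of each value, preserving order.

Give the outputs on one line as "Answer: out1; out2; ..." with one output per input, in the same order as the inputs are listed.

4; 5; 2; 2; 3; 5

Execution, op by op:
  [-34, -15, -4, 15, -42, 47, -28] -> [15, -42, 47, -28] -> [47, 15, -28, -42] -> [47, 15, -28, -42] -> [-42, -28, 15, 47] -> 4
  [-7, -44, -21, 42, -5, -40, 35, -12] -> [42, -5, -40, 35, -12] -> [42, 35, -5, -12, -40] -> [42, 35, -5, -12, -40] -> [-40, -12, -5, 35, 42] -> 5
  [-9, 7, -47, -32, 11] -> [-32, 11] -> [11, -32] -> [11, -32] -> [-32, 11] -> 2
  [-6, 19, 27, 45, 21] -> [45, 21] -> [45, 21] -> [45, 21] -> [21, 45] -> 2
  [-46, 49, 6, -40, -1, -40, 10] -> [-40, -1, -40, 10] -> [10, -1, -40, -40] -> [10, -1, -40] -> [-40, -1, 10] -> 3
  [1, -24, -5, -29, -49, -45, 13, 21] -> [-29, -49, -45, 13, 21] -> [21, 13, -29, -45, -49] -> [21, 13, -29, -45, -49] -> [-49, -45, -29, 13, 21] -> 5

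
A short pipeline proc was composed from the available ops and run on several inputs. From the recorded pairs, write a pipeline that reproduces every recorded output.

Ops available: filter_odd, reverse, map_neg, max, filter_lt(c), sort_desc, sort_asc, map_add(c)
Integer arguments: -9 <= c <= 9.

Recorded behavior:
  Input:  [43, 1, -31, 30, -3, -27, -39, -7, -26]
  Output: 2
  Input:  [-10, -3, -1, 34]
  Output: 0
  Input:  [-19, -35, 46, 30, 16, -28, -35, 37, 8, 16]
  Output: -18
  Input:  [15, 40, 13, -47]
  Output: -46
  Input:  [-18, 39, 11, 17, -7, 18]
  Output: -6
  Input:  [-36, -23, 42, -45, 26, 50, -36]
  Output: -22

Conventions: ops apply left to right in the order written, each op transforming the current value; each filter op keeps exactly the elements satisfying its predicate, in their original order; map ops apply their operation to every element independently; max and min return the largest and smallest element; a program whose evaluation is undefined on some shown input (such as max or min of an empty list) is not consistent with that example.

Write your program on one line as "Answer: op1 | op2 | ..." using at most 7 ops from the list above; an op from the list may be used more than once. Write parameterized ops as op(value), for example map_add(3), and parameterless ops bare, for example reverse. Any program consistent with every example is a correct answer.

map_add(-8) | filter_lt(1) | map_add(9) | filter_lt(9) | sort_asc | max

Check, running the answer program on each example:
  [43, 1, -31, 30, -3, -27, -39, -7, -26] -> [35, -7, -39, 22, -11, -35, -47, -15, -34] -> [-7, -39, -11, -35, -47, -15, -34] -> [2, -30, -2, -26, -38, -6, -25] -> [2, -30, -2, -26, -38, -6, -25] -> [-38, -30, -26, -25, -6, -2, 2] -> 2
  [-10, -3, -1, 34] -> [-18, -11, -9, 26] -> [-18, -11, -9] -> [-9, -2, 0] -> [-9, -2, 0] -> [-9, -2, 0] -> 0
  [-19, -35, 46, 30, 16, -28, -35, 37, 8, 16] -> [-27, -43, 38, 22, 8, -36, -43, 29, 0, 8] -> [-27, -43, -36, -43, 0] -> [-18, -34, -27, -34, 9] -> [-18, -34, -27, -34] -> [-34, -34, -27, -18] -> -18
  [15, 40, 13, -47] -> [7, 32, 5, -55] -> [-55] -> [-46] -> [-46] -> [-46] -> -46
  [-18, 39, 11, 17, -7, 18] -> [-26, 31, 3, 9, -15, 10] -> [-26, -15] -> [-17, -6] -> [-17, -6] -> [-17, -6] -> -6
  [-36, -23, 42, -45, 26, 50, -36] -> [-44, -31, 34, -53, 18, 42, -44] -> [-44, -31, -53, -44] -> [-35, -22, -44, -35] -> [-35, -22, -44, -35] -> [-44, -35, -35, -22] -> -22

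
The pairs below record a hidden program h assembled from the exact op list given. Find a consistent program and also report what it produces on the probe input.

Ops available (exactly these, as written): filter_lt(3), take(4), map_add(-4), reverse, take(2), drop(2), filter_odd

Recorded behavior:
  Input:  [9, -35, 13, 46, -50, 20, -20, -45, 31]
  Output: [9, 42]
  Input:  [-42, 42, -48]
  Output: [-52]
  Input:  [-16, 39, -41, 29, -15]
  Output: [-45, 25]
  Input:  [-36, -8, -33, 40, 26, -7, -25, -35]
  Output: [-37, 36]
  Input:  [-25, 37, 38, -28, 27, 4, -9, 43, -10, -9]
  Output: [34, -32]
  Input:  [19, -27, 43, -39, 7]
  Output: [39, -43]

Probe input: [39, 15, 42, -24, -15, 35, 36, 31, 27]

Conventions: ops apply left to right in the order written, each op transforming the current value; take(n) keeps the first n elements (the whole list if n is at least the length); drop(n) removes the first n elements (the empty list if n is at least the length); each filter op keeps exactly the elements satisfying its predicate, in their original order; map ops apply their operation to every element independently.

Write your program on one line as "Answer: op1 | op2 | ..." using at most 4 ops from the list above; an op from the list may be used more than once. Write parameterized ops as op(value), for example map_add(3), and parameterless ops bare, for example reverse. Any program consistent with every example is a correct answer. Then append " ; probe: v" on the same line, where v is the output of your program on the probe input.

take(4) | map_add(-4) | drop(2) ; probe: [38, -28]

Check, running the answer program on each example:
  [9, -35, 13, 46, -50, 20, -20, -45, 31] -> [9, -35, 13, 46] -> [5, -39, 9, 42] -> [9, 42]
  [-42, 42, -48] -> [-42, 42, -48] -> [-46, 38, -52] -> [-52]
  [-16, 39, -41, 29, -15] -> [-16, 39, -41, 29] -> [-20, 35, -45, 25] -> [-45, 25]
  [-36, -8, -33, 40, 26, -7, -25, -35] -> [-36, -8, -33, 40] -> [-40, -12, -37, 36] -> [-37, 36]
  [-25, 37, 38, -28, 27, 4, -9, 43, -10, -9] -> [-25, 37, 38, -28] -> [-29, 33, 34, -32] -> [34, -32]
  [19, -27, 43, -39, 7] -> [19, -27, 43, -39] -> [15, -31, 39, -43] -> [39, -43]
  probe: [39, 15, 42, -24, -15, 35, 36, 31, 27] -> [39, 15, 42, -24] -> [35, 11, 38, -28] -> [38, -28]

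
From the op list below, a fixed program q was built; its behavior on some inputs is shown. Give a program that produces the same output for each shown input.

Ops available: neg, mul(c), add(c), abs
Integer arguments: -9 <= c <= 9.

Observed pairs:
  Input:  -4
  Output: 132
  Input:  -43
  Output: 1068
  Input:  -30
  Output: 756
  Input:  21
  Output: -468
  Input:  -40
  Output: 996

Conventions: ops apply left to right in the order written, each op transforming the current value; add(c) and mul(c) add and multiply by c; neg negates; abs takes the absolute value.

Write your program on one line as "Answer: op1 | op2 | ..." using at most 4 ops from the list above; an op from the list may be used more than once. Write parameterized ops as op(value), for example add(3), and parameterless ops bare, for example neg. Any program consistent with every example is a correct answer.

add(-1) | mul(6) | add(-3) | mul(-4)

Check, running the answer program on each example:
  -4 -> -5 -> -30 -> -33 -> 132
  -43 -> -44 -> -264 -> -267 -> 1068
  -30 -> -31 -> -186 -> -189 -> 756
  21 -> 20 -> 120 -> 117 -> -468
  -40 -> -41 -> -246 -> -249 -> 996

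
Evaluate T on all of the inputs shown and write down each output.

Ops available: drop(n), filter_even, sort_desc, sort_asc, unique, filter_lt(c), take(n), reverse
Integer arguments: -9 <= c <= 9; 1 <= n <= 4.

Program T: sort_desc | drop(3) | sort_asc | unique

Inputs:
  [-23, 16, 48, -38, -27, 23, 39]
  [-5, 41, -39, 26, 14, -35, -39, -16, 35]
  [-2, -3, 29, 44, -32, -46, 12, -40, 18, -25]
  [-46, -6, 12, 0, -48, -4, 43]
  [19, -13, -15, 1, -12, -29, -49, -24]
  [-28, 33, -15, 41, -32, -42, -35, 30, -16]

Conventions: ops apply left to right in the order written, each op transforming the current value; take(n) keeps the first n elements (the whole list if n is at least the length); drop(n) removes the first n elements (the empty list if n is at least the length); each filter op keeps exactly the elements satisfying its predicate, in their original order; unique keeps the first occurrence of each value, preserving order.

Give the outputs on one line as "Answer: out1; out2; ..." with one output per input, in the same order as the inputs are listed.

Execution, op by op:
  [-23, 16, 48, -38, -27, 23, 39] -> [48, 39, 23, 16, -23, -27, -38] -> [16, -23, -27, -38] -> [-38, -27, -23, 16] -> [-38, -27, -23, 16]
  [-5, 41, -39, 26, 14, -35, -39, -16, 35] -> [41, 35, 26, 14, -5, -16, -35, -39, -39] -> [14, -5, -16, -35, -39, -39] -> [-39, -39, -35, -16, -5, 14] -> [-39, -35, -16, -5, 14]
  [-2, -3, 29, 44, -32, -46, 12, -40, 18, -25] -> [44, 29, 18, 12, -2, -3, -25, -32, -40, -46] -> [12, -2, -3, -25, -32, -40, -46] -> [-46, -40, -32, -25, -3, -2, 12] -> [-46, -40, -32, -25, -3, -2, 12]
  [-46, -6, 12, 0, -48, -4, 43] -> [43, 12, 0, -4, -6, -46, -48] -> [-4, -6, -46, -48] -> [-48, -46, -6, -4] -> [-48, -46, -6, -4]
  [19, -13, -15, 1, -12, -29, -49, -24] -> [19, 1, -12, -13, -15, -24, -29, -49] -> [-13, -15, -24, -29, -49] -> [-49, -29, -24, -15, -13] -> [-49, -29, -24, -15, -13]
  [-28, 33, -15, 41, -32, -42, -35, 30, -16] -> [41, 33, 30, -15, -16, -28, -32, -35, -42] -> [-15, -16, -28, -32, -35, -42] -> [-42, -35, -32, -28, -16, -15] -> [-42, -35, -32, -28, -16, -15]

[-38, -27, -23, 16]; [-39, -35, -16, -5, 14]; [-46, -40, -32, -25, -3, -2, 12]; [-48, -46, -6, -4]; [-49, -29, -24, -15, -13]; [-42, -35, -32, -28, -16, -15]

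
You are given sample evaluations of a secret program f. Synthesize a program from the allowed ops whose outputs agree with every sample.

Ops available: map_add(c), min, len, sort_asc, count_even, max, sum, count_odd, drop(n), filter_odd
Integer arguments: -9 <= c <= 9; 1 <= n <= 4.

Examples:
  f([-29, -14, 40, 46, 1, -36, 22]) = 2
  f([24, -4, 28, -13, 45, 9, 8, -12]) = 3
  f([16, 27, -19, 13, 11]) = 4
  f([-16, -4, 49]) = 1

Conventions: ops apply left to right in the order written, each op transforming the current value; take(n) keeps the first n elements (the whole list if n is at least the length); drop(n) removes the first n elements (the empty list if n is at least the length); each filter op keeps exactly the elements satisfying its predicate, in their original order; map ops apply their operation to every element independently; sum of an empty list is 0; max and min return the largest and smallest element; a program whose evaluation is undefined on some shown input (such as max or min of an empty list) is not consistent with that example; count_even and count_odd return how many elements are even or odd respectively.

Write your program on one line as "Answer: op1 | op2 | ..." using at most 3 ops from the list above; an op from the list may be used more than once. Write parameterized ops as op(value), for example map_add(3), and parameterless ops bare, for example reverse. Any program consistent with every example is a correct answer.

filter_odd | len

Check, running the answer program on each example:
  [-29, -14, 40, 46, 1, -36, 22] -> [-29, 1] -> 2
  [24, -4, 28, -13, 45, 9, 8, -12] -> [-13, 45, 9] -> 3
  [16, 27, -19, 13, 11] -> [27, -19, 13, 11] -> 4
  [-16, -4, 49] -> [49] -> 1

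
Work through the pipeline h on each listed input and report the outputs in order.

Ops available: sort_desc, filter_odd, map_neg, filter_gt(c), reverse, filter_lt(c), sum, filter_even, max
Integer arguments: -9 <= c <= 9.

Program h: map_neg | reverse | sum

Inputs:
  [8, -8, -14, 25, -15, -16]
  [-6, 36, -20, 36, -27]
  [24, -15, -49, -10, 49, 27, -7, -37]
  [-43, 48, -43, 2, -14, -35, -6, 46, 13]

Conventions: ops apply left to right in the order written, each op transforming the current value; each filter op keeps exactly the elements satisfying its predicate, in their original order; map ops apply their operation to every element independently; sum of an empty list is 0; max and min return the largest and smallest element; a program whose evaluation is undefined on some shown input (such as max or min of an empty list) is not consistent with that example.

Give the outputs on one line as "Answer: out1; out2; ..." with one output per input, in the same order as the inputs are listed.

Execution, op by op:
  [8, -8, -14, 25, -15, -16] -> [-8, 8, 14, -25, 15, 16] -> [16, 15, -25, 14, 8, -8] -> 20
  [-6, 36, -20, 36, -27] -> [6, -36, 20, -36, 27] -> [27, -36, 20, -36, 6] -> -19
  [24, -15, -49, -10, 49, 27, -7, -37] -> [-24, 15, 49, 10, -49, -27, 7, 37] -> [37, 7, -27, -49, 10, 49, 15, -24] -> 18
  [-43, 48, -43, 2, -14, -35, -6, 46, 13] -> [43, -48, 43, -2, 14, 35, 6, -46, -13] -> [-13, -46, 6, 35, 14, -2, 43, -48, 43] -> 32

20; -19; 18; 32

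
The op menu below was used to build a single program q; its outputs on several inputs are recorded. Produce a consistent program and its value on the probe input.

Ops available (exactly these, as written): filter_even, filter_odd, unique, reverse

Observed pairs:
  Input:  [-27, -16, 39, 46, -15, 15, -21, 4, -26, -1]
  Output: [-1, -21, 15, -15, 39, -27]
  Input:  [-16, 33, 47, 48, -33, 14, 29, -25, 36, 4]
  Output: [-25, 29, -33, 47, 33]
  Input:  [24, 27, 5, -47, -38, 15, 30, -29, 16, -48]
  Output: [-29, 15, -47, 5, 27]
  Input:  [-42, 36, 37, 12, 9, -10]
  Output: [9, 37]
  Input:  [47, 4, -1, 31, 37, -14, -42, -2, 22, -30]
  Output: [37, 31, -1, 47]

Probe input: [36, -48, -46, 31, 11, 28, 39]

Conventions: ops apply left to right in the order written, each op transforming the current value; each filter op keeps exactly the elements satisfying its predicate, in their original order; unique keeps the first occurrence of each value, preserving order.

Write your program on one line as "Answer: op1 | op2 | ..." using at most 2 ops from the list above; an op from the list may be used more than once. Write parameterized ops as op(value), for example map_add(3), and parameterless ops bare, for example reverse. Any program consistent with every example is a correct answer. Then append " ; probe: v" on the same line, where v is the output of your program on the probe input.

filter_odd | reverse ; probe: [39, 11, 31]

Check, running the answer program on each example:
  [-27, -16, 39, 46, -15, 15, -21, 4, -26, -1] -> [-27, 39, -15, 15, -21, -1] -> [-1, -21, 15, -15, 39, -27]
  [-16, 33, 47, 48, -33, 14, 29, -25, 36, 4] -> [33, 47, -33, 29, -25] -> [-25, 29, -33, 47, 33]
  [24, 27, 5, -47, -38, 15, 30, -29, 16, -48] -> [27, 5, -47, 15, -29] -> [-29, 15, -47, 5, 27]
  [-42, 36, 37, 12, 9, -10] -> [37, 9] -> [9, 37]
  [47, 4, -1, 31, 37, -14, -42, -2, 22, -30] -> [47, -1, 31, 37] -> [37, 31, -1, 47]
  probe: [36, -48, -46, 31, 11, 28, 39] -> [31, 11, 39] -> [39, 11, 31]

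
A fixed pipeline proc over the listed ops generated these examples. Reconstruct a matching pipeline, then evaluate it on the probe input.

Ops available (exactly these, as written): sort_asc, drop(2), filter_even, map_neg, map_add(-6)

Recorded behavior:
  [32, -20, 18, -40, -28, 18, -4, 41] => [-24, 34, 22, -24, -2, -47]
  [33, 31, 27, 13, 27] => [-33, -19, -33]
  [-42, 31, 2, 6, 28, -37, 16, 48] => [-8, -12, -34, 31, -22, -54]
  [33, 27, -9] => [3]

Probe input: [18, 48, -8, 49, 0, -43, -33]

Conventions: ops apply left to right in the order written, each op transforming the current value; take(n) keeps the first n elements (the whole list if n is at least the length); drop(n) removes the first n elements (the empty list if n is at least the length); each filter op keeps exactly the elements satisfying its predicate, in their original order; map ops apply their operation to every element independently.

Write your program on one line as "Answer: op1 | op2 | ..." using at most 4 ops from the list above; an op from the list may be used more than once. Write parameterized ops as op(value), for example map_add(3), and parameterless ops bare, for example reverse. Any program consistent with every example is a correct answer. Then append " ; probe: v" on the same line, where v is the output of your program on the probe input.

map_neg | drop(2) | map_add(-6) ; probe: [2, -55, -6, 37, 27]

Check, running the answer program on each example:
  [32, -20, 18, -40, -28, 18, -4, 41] -> [-32, 20, -18, 40, 28, -18, 4, -41] -> [-18, 40, 28, -18, 4, -41] -> [-24, 34, 22, -24, -2, -47]
  [33, 31, 27, 13, 27] -> [-33, -31, -27, -13, -27] -> [-27, -13, -27] -> [-33, -19, -33]
  [-42, 31, 2, 6, 28, -37, 16, 48] -> [42, -31, -2, -6, -28, 37, -16, -48] -> [-2, -6, -28, 37, -16, -48] -> [-8, -12, -34, 31, -22, -54]
  [33, 27, -9] -> [-33, -27, 9] -> [9] -> [3]
  probe: [18, 48, -8, 49, 0, -43, -33] -> [-18, -48, 8, -49, 0, 43, 33] -> [8, -49, 0, 43, 33] -> [2, -55, -6, 37, 27]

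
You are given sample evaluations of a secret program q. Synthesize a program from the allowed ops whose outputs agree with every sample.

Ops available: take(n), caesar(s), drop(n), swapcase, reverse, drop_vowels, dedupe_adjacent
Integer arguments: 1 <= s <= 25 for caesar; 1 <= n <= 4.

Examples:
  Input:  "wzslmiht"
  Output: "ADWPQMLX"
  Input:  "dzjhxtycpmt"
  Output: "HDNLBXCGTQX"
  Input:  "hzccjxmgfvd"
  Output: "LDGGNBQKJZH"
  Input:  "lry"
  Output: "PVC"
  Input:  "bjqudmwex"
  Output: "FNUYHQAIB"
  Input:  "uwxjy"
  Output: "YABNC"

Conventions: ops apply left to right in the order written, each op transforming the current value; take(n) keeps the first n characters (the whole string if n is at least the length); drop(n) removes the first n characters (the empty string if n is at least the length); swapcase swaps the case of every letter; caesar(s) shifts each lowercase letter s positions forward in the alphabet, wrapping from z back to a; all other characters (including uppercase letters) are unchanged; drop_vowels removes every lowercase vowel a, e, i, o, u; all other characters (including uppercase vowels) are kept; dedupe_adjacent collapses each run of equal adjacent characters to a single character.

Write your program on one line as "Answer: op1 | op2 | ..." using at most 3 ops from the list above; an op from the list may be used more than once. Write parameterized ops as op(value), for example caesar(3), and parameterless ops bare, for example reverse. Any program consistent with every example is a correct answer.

caesar(4) | swapcase

Check, running the answer program on each example:
  "wzslmiht" -> "adwpqmlx" -> "ADWPQMLX"
  "dzjhxtycpmt" -> "hdnlbxcgtqx" -> "HDNLBXCGTQX"
  "hzccjxmgfvd" -> "ldggnbqkjzh" -> "LDGGNBQKJZH"
  "lry" -> "pvc" -> "PVC"
  "bjqudmwex" -> "fnuyhqaib" -> "FNUYHQAIB"
  "uwxjy" -> "yabnc" -> "YABNC"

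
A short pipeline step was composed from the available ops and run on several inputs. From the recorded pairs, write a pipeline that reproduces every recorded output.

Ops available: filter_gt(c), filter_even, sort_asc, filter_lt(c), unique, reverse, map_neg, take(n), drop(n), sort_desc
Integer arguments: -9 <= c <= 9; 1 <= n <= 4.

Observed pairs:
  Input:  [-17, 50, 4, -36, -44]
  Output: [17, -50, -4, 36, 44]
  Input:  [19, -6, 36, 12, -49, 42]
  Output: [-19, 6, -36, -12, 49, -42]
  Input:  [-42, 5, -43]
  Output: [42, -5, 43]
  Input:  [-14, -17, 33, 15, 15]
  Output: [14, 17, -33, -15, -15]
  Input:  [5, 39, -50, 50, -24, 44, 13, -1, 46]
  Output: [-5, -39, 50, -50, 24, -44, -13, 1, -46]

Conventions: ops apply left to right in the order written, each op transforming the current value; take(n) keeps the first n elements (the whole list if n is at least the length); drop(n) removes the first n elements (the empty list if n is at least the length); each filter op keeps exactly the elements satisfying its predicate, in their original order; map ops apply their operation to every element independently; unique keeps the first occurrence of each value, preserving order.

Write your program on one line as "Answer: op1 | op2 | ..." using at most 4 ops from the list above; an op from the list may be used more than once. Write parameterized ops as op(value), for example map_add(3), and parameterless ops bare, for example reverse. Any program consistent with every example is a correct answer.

reverse | map_neg | reverse

Check, running the answer program on each example:
  [-17, 50, 4, -36, -44] -> [-44, -36, 4, 50, -17] -> [44, 36, -4, -50, 17] -> [17, -50, -4, 36, 44]
  [19, -6, 36, 12, -49, 42] -> [42, -49, 12, 36, -6, 19] -> [-42, 49, -12, -36, 6, -19] -> [-19, 6, -36, -12, 49, -42]
  [-42, 5, -43] -> [-43, 5, -42] -> [43, -5, 42] -> [42, -5, 43]
  [-14, -17, 33, 15, 15] -> [15, 15, 33, -17, -14] -> [-15, -15, -33, 17, 14] -> [14, 17, -33, -15, -15]
  [5, 39, -50, 50, -24, 44, 13, -1, 46] -> [46, -1, 13, 44, -24, 50, -50, 39, 5] -> [-46, 1, -13, -44, 24, -50, 50, -39, -5] -> [-5, -39, 50, -50, 24, -44, -13, 1, -46]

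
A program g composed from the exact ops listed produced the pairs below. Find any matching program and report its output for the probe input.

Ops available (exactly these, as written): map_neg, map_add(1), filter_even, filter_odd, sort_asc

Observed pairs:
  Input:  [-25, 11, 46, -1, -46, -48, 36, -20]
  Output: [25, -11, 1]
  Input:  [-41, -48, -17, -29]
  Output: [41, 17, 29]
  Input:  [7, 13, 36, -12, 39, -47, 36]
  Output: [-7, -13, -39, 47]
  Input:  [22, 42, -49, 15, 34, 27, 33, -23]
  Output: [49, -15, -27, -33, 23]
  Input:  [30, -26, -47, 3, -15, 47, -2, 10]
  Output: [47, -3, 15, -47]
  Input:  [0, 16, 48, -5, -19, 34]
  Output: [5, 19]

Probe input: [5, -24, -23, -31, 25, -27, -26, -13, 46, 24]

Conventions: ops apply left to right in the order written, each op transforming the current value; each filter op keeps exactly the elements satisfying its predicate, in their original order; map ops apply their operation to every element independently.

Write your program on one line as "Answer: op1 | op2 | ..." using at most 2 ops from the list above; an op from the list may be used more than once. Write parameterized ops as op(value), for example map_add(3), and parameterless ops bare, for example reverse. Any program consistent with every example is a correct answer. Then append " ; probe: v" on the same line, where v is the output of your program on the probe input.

filter_odd | map_neg ; probe: [-5, 23, 31, -25, 27, 13]

Check, running the answer program on each example:
  [-25, 11, 46, -1, -46, -48, 36, -20] -> [-25, 11, -1] -> [25, -11, 1]
  [-41, -48, -17, -29] -> [-41, -17, -29] -> [41, 17, 29]
  [7, 13, 36, -12, 39, -47, 36] -> [7, 13, 39, -47] -> [-7, -13, -39, 47]
  [22, 42, -49, 15, 34, 27, 33, -23] -> [-49, 15, 27, 33, -23] -> [49, -15, -27, -33, 23]
  [30, -26, -47, 3, -15, 47, -2, 10] -> [-47, 3, -15, 47] -> [47, -3, 15, -47]
  [0, 16, 48, -5, -19, 34] -> [-5, -19] -> [5, 19]
  probe: [5, -24, -23, -31, 25, -27, -26, -13, 46, 24] -> [5, -23, -31, 25, -27, -13] -> [-5, 23, 31, -25, 27, 13]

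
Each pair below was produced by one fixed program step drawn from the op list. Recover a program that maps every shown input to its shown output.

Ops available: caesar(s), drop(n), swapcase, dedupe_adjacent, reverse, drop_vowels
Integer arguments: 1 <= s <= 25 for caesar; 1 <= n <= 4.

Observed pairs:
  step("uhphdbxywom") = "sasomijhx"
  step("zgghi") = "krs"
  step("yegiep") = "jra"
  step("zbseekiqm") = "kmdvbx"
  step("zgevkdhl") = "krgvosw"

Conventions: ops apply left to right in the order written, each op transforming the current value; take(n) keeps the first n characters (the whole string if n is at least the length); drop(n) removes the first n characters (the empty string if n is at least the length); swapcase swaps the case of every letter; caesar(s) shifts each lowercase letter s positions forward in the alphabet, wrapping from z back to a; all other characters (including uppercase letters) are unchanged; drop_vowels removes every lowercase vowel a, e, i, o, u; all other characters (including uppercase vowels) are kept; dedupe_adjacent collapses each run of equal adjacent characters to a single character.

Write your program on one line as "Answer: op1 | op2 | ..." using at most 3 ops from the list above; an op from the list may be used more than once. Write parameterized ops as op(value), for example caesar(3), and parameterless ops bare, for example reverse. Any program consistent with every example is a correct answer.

dedupe_adjacent | drop_vowels | caesar(11)

Check, running the answer program on each example:
  "uhphdbxywom" -> "uhphdbxywom" -> "hphdbxywm" -> "sasomijhx"
  "zgghi" -> "zghi" -> "zgh" -> "krs"
  "yegiep" -> "yegiep" -> "ygp" -> "jra"
  "zbseekiqm" -> "zbsekiqm" -> "zbskqm" -> "kmdvbx"
  "zgevkdhl" -> "zgevkdhl" -> "zgvkdhl" -> "krgvosw"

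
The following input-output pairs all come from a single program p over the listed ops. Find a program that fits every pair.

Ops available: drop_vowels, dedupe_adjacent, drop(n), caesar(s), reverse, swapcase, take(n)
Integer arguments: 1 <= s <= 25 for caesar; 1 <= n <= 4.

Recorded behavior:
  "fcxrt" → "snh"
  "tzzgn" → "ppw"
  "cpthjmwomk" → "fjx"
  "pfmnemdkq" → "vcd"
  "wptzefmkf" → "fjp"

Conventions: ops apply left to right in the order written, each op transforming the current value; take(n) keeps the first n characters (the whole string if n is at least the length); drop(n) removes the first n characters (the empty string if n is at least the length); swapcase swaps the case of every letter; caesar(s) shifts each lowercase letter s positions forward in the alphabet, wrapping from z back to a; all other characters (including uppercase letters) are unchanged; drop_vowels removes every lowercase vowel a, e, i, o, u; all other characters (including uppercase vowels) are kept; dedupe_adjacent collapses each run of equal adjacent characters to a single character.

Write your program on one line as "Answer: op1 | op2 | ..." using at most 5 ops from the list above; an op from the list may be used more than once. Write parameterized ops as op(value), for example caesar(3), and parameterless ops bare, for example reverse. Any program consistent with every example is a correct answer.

caesar(16) | swapcase | take(4) | swapcase | drop(1)

Check, running the answer program on each example:
  "fcxrt" -> "vsnhj" -> "VSNHJ" -> "VSNH" -> "vsnh" -> "snh"
  "tzzgn" -> "jppwd" -> "JPPWD" -> "JPPW" -> "jppw" -> "ppw"
  "cpthjmwomk" -> "sfjxzcmeca" -> "SFJXZCMECA" -> "SFJX" -> "sfjx" -> "fjx"
  "pfmnemdkq" -> "fvcductag" -> "FVCDUCTAG" -> "FVCD" -> "fvcd" -> "vcd"
  "wptzefmkf" -> "mfjpuvcav" -> "MFJPUVCAV" -> "MFJP" -> "mfjp" -> "fjp"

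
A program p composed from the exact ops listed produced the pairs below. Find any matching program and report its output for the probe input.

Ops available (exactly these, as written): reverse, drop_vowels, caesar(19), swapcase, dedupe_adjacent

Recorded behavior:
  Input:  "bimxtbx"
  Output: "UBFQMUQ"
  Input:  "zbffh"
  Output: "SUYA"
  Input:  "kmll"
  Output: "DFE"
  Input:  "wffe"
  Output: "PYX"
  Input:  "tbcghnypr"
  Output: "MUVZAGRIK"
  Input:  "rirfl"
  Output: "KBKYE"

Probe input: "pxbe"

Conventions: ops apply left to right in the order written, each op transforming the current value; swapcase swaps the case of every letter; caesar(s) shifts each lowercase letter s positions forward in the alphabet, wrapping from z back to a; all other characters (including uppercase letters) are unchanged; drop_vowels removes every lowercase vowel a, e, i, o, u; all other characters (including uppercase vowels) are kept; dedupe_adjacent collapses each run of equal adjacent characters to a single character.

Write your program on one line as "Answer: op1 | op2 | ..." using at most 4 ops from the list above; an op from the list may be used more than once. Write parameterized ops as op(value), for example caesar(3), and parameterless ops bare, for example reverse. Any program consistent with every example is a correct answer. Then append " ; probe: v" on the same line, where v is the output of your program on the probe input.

caesar(19) | swapcase | dedupe_adjacent ; probe: "IQUX"

Check, running the answer program on each example:
  "bimxtbx" -> "ubfqmuq" -> "UBFQMUQ" -> "UBFQMUQ"
  "zbffh" -> "suyya" -> "SUYYA" -> "SUYA"
  "kmll" -> "dfee" -> "DFEE" -> "DFE"
  "wffe" -> "pyyx" -> "PYYX" -> "PYX"
  "tbcghnypr" -> "muvzagrik" -> "MUVZAGRIK" -> "MUVZAGRIK"
  "rirfl" -> "kbkye" -> "KBKYE" -> "KBKYE"
  probe: "pxbe" -> "iqux" -> "IQUX" -> "IQUX"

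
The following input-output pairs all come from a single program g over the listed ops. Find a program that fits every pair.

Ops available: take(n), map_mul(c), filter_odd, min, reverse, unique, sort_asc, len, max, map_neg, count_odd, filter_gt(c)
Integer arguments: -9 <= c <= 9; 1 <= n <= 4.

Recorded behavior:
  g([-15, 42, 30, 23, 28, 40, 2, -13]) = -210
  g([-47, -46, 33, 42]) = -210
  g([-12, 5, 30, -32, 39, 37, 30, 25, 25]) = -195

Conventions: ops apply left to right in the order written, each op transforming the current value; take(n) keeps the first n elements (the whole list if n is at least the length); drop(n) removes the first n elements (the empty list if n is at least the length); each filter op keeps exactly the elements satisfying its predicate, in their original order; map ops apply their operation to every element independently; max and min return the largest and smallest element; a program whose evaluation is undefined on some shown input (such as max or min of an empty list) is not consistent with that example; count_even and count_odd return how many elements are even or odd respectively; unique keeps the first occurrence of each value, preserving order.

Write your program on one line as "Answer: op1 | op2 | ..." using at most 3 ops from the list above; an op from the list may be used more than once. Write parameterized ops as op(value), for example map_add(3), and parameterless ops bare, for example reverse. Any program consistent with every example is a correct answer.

map_mul(-5) | min

Check, running the answer program on each example:
  [-15, 42, 30, 23, 28, 40, 2, -13] -> [75, -210, -150, -115, -140, -200, -10, 65] -> -210
  [-47, -46, 33, 42] -> [235, 230, -165, -210] -> -210
  [-12, 5, 30, -32, 39, 37, 30, 25, 25] -> [60, -25, -150, 160, -195, -185, -150, -125, -125] -> -195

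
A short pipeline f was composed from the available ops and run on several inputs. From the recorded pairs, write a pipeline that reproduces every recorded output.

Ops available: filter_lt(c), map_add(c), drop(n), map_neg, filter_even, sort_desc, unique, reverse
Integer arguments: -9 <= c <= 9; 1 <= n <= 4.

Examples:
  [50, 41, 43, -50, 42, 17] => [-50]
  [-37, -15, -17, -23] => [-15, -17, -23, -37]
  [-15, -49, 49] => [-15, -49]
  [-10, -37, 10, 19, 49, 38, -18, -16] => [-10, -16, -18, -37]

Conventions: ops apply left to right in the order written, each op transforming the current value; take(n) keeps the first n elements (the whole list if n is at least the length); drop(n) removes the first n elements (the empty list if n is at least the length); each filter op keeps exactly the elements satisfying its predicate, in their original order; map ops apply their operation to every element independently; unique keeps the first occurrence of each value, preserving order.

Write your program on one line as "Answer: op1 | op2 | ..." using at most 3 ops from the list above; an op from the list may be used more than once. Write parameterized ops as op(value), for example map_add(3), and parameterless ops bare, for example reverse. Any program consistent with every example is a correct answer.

sort_desc | filter_lt(-8)

Check, running the answer program on each example:
  [50, 41, 43, -50, 42, 17] -> [50, 43, 42, 41, 17, -50] -> [-50]
  [-37, -15, -17, -23] -> [-15, -17, -23, -37] -> [-15, -17, -23, -37]
  [-15, -49, 49] -> [49, -15, -49] -> [-15, -49]
  [-10, -37, 10, 19, 49, 38, -18, -16] -> [49, 38, 19, 10, -10, -16, -18, -37] -> [-10, -16, -18, -37]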